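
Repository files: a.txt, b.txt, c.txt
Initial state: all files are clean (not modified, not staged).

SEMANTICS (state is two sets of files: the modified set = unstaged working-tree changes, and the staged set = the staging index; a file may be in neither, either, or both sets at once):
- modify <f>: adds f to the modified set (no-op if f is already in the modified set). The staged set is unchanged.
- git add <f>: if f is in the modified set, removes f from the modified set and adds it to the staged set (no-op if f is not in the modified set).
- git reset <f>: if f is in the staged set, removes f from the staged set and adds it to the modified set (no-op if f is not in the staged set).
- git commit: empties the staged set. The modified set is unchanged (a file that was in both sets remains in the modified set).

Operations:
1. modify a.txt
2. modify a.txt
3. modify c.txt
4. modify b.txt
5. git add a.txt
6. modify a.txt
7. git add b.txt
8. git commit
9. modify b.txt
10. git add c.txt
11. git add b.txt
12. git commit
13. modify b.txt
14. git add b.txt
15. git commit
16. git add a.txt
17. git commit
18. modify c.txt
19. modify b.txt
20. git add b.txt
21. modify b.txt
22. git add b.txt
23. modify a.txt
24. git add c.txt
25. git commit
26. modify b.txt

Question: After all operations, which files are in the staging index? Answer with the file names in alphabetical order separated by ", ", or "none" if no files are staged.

After op 1 (modify a.txt): modified={a.txt} staged={none}
After op 2 (modify a.txt): modified={a.txt} staged={none}
After op 3 (modify c.txt): modified={a.txt, c.txt} staged={none}
After op 4 (modify b.txt): modified={a.txt, b.txt, c.txt} staged={none}
After op 5 (git add a.txt): modified={b.txt, c.txt} staged={a.txt}
After op 6 (modify a.txt): modified={a.txt, b.txt, c.txt} staged={a.txt}
After op 7 (git add b.txt): modified={a.txt, c.txt} staged={a.txt, b.txt}
After op 8 (git commit): modified={a.txt, c.txt} staged={none}
After op 9 (modify b.txt): modified={a.txt, b.txt, c.txt} staged={none}
After op 10 (git add c.txt): modified={a.txt, b.txt} staged={c.txt}
After op 11 (git add b.txt): modified={a.txt} staged={b.txt, c.txt}
After op 12 (git commit): modified={a.txt} staged={none}
After op 13 (modify b.txt): modified={a.txt, b.txt} staged={none}
After op 14 (git add b.txt): modified={a.txt} staged={b.txt}
After op 15 (git commit): modified={a.txt} staged={none}
After op 16 (git add a.txt): modified={none} staged={a.txt}
After op 17 (git commit): modified={none} staged={none}
After op 18 (modify c.txt): modified={c.txt} staged={none}
After op 19 (modify b.txt): modified={b.txt, c.txt} staged={none}
After op 20 (git add b.txt): modified={c.txt} staged={b.txt}
After op 21 (modify b.txt): modified={b.txt, c.txt} staged={b.txt}
After op 22 (git add b.txt): modified={c.txt} staged={b.txt}
After op 23 (modify a.txt): modified={a.txt, c.txt} staged={b.txt}
After op 24 (git add c.txt): modified={a.txt} staged={b.txt, c.txt}
After op 25 (git commit): modified={a.txt} staged={none}
After op 26 (modify b.txt): modified={a.txt, b.txt} staged={none}

Answer: none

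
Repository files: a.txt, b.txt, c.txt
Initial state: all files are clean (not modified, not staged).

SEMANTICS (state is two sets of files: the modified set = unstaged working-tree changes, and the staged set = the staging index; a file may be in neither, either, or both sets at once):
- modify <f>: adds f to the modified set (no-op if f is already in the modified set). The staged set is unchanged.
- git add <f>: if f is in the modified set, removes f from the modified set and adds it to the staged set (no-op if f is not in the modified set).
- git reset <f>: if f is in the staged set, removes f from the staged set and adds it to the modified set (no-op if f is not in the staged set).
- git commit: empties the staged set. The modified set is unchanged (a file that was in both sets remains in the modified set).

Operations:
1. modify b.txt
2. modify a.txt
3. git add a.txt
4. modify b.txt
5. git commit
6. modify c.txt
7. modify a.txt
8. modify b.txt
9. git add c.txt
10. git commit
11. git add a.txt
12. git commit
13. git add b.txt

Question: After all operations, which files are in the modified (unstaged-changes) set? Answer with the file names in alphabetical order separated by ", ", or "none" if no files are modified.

After op 1 (modify b.txt): modified={b.txt} staged={none}
After op 2 (modify a.txt): modified={a.txt, b.txt} staged={none}
After op 3 (git add a.txt): modified={b.txt} staged={a.txt}
After op 4 (modify b.txt): modified={b.txt} staged={a.txt}
After op 5 (git commit): modified={b.txt} staged={none}
After op 6 (modify c.txt): modified={b.txt, c.txt} staged={none}
After op 7 (modify a.txt): modified={a.txt, b.txt, c.txt} staged={none}
After op 8 (modify b.txt): modified={a.txt, b.txt, c.txt} staged={none}
After op 9 (git add c.txt): modified={a.txt, b.txt} staged={c.txt}
After op 10 (git commit): modified={a.txt, b.txt} staged={none}
After op 11 (git add a.txt): modified={b.txt} staged={a.txt}
After op 12 (git commit): modified={b.txt} staged={none}
After op 13 (git add b.txt): modified={none} staged={b.txt}

Answer: none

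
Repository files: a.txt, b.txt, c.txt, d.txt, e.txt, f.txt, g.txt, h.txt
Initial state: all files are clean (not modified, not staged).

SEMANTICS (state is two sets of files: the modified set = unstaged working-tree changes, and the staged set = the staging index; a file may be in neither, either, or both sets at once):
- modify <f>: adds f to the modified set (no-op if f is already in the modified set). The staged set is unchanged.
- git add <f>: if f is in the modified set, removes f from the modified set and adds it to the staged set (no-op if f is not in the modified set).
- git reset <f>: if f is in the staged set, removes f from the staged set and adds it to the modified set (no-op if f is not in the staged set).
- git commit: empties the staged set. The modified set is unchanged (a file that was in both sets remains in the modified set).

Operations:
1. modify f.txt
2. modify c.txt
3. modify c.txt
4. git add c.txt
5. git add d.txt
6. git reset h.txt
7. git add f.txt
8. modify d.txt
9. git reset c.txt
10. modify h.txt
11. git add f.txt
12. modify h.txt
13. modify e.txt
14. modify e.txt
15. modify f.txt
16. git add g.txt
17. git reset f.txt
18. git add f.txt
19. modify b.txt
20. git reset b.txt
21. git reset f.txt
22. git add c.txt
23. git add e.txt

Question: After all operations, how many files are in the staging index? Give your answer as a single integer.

After op 1 (modify f.txt): modified={f.txt} staged={none}
After op 2 (modify c.txt): modified={c.txt, f.txt} staged={none}
After op 3 (modify c.txt): modified={c.txt, f.txt} staged={none}
After op 4 (git add c.txt): modified={f.txt} staged={c.txt}
After op 5 (git add d.txt): modified={f.txt} staged={c.txt}
After op 6 (git reset h.txt): modified={f.txt} staged={c.txt}
After op 7 (git add f.txt): modified={none} staged={c.txt, f.txt}
After op 8 (modify d.txt): modified={d.txt} staged={c.txt, f.txt}
After op 9 (git reset c.txt): modified={c.txt, d.txt} staged={f.txt}
After op 10 (modify h.txt): modified={c.txt, d.txt, h.txt} staged={f.txt}
After op 11 (git add f.txt): modified={c.txt, d.txt, h.txt} staged={f.txt}
After op 12 (modify h.txt): modified={c.txt, d.txt, h.txt} staged={f.txt}
After op 13 (modify e.txt): modified={c.txt, d.txt, e.txt, h.txt} staged={f.txt}
After op 14 (modify e.txt): modified={c.txt, d.txt, e.txt, h.txt} staged={f.txt}
After op 15 (modify f.txt): modified={c.txt, d.txt, e.txt, f.txt, h.txt} staged={f.txt}
After op 16 (git add g.txt): modified={c.txt, d.txt, e.txt, f.txt, h.txt} staged={f.txt}
After op 17 (git reset f.txt): modified={c.txt, d.txt, e.txt, f.txt, h.txt} staged={none}
After op 18 (git add f.txt): modified={c.txt, d.txt, e.txt, h.txt} staged={f.txt}
After op 19 (modify b.txt): modified={b.txt, c.txt, d.txt, e.txt, h.txt} staged={f.txt}
After op 20 (git reset b.txt): modified={b.txt, c.txt, d.txt, e.txt, h.txt} staged={f.txt}
After op 21 (git reset f.txt): modified={b.txt, c.txt, d.txt, e.txt, f.txt, h.txt} staged={none}
After op 22 (git add c.txt): modified={b.txt, d.txt, e.txt, f.txt, h.txt} staged={c.txt}
After op 23 (git add e.txt): modified={b.txt, d.txt, f.txt, h.txt} staged={c.txt, e.txt}
Final staged set: {c.txt, e.txt} -> count=2

Answer: 2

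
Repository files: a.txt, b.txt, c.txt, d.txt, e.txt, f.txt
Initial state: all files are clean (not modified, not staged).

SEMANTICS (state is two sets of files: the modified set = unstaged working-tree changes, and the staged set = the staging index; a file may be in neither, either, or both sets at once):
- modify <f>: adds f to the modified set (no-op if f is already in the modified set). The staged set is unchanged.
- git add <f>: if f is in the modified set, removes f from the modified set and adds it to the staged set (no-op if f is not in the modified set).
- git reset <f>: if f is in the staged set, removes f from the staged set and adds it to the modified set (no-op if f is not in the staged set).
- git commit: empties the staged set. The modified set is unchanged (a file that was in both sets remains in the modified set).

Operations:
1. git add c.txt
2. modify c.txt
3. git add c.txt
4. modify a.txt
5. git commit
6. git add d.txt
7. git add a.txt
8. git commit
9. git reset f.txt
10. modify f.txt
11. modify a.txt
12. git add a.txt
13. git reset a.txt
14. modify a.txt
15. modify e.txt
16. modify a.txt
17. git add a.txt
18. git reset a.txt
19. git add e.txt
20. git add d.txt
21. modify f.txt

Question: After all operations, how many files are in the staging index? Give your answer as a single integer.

Answer: 1

Derivation:
After op 1 (git add c.txt): modified={none} staged={none}
After op 2 (modify c.txt): modified={c.txt} staged={none}
After op 3 (git add c.txt): modified={none} staged={c.txt}
After op 4 (modify a.txt): modified={a.txt} staged={c.txt}
After op 5 (git commit): modified={a.txt} staged={none}
After op 6 (git add d.txt): modified={a.txt} staged={none}
After op 7 (git add a.txt): modified={none} staged={a.txt}
After op 8 (git commit): modified={none} staged={none}
After op 9 (git reset f.txt): modified={none} staged={none}
After op 10 (modify f.txt): modified={f.txt} staged={none}
After op 11 (modify a.txt): modified={a.txt, f.txt} staged={none}
After op 12 (git add a.txt): modified={f.txt} staged={a.txt}
After op 13 (git reset a.txt): modified={a.txt, f.txt} staged={none}
After op 14 (modify a.txt): modified={a.txt, f.txt} staged={none}
After op 15 (modify e.txt): modified={a.txt, e.txt, f.txt} staged={none}
After op 16 (modify a.txt): modified={a.txt, e.txt, f.txt} staged={none}
After op 17 (git add a.txt): modified={e.txt, f.txt} staged={a.txt}
After op 18 (git reset a.txt): modified={a.txt, e.txt, f.txt} staged={none}
After op 19 (git add e.txt): modified={a.txt, f.txt} staged={e.txt}
After op 20 (git add d.txt): modified={a.txt, f.txt} staged={e.txt}
After op 21 (modify f.txt): modified={a.txt, f.txt} staged={e.txt}
Final staged set: {e.txt} -> count=1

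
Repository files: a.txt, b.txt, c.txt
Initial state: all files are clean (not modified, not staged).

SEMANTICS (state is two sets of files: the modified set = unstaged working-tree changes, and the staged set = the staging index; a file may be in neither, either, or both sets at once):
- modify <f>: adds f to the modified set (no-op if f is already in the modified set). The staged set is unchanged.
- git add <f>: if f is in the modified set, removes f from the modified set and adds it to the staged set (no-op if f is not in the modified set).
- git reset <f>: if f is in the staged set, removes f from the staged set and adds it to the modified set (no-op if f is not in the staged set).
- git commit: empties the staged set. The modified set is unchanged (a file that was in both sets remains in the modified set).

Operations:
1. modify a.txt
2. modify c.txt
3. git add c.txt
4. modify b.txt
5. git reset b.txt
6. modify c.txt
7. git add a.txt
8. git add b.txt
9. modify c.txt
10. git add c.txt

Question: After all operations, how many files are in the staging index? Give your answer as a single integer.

After op 1 (modify a.txt): modified={a.txt} staged={none}
After op 2 (modify c.txt): modified={a.txt, c.txt} staged={none}
After op 3 (git add c.txt): modified={a.txt} staged={c.txt}
After op 4 (modify b.txt): modified={a.txt, b.txt} staged={c.txt}
After op 5 (git reset b.txt): modified={a.txt, b.txt} staged={c.txt}
After op 6 (modify c.txt): modified={a.txt, b.txt, c.txt} staged={c.txt}
After op 7 (git add a.txt): modified={b.txt, c.txt} staged={a.txt, c.txt}
After op 8 (git add b.txt): modified={c.txt} staged={a.txt, b.txt, c.txt}
After op 9 (modify c.txt): modified={c.txt} staged={a.txt, b.txt, c.txt}
After op 10 (git add c.txt): modified={none} staged={a.txt, b.txt, c.txt}
Final staged set: {a.txt, b.txt, c.txt} -> count=3

Answer: 3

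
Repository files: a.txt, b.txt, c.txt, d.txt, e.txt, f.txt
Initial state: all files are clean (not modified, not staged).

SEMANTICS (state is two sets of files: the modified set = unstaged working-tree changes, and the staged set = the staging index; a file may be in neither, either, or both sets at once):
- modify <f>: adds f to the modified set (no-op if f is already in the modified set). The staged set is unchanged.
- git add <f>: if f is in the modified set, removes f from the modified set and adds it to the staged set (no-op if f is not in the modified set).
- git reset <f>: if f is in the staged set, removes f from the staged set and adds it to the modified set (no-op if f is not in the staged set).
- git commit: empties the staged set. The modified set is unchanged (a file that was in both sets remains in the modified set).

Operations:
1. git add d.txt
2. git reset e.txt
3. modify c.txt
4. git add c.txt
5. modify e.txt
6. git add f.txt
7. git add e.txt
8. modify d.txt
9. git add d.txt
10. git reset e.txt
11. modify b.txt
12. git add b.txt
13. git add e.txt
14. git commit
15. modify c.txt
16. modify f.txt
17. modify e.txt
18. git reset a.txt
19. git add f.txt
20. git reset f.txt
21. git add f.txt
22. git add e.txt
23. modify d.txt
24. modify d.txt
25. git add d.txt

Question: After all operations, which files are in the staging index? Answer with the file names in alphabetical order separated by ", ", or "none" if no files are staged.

Answer: d.txt, e.txt, f.txt

Derivation:
After op 1 (git add d.txt): modified={none} staged={none}
After op 2 (git reset e.txt): modified={none} staged={none}
After op 3 (modify c.txt): modified={c.txt} staged={none}
After op 4 (git add c.txt): modified={none} staged={c.txt}
After op 5 (modify e.txt): modified={e.txt} staged={c.txt}
After op 6 (git add f.txt): modified={e.txt} staged={c.txt}
After op 7 (git add e.txt): modified={none} staged={c.txt, e.txt}
After op 8 (modify d.txt): modified={d.txt} staged={c.txt, e.txt}
After op 9 (git add d.txt): modified={none} staged={c.txt, d.txt, e.txt}
After op 10 (git reset e.txt): modified={e.txt} staged={c.txt, d.txt}
After op 11 (modify b.txt): modified={b.txt, e.txt} staged={c.txt, d.txt}
After op 12 (git add b.txt): modified={e.txt} staged={b.txt, c.txt, d.txt}
After op 13 (git add e.txt): modified={none} staged={b.txt, c.txt, d.txt, e.txt}
After op 14 (git commit): modified={none} staged={none}
After op 15 (modify c.txt): modified={c.txt} staged={none}
After op 16 (modify f.txt): modified={c.txt, f.txt} staged={none}
After op 17 (modify e.txt): modified={c.txt, e.txt, f.txt} staged={none}
After op 18 (git reset a.txt): modified={c.txt, e.txt, f.txt} staged={none}
After op 19 (git add f.txt): modified={c.txt, e.txt} staged={f.txt}
After op 20 (git reset f.txt): modified={c.txt, e.txt, f.txt} staged={none}
After op 21 (git add f.txt): modified={c.txt, e.txt} staged={f.txt}
After op 22 (git add e.txt): modified={c.txt} staged={e.txt, f.txt}
After op 23 (modify d.txt): modified={c.txt, d.txt} staged={e.txt, f.txt}
After op 24 (modify d.txt): modified={c.txt, d.txt} staged={e.txt, f.txt}
After op 25 (git add d.txt): modified={c.txt} staged={d.txt, e.txt, f.txt}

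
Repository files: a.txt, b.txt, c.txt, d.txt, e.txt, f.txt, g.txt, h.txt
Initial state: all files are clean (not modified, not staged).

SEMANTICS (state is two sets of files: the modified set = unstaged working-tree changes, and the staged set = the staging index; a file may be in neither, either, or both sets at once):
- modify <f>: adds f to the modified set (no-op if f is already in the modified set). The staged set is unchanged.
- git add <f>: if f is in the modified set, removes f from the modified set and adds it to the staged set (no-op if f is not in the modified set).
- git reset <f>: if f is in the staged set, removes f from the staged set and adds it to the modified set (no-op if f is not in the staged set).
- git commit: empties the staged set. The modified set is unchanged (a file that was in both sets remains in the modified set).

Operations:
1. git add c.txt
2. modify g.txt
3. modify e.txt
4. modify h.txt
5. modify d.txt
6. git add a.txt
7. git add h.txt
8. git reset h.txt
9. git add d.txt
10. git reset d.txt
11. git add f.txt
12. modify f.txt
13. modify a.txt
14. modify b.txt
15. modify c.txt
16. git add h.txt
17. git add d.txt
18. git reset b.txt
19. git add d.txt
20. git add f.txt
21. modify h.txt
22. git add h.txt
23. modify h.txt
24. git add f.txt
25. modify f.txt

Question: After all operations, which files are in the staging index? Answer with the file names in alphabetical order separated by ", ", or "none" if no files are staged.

After op 1 (git add c.txt): modified={none} staged={none}
After op 2 (modify g.txt): modified={g.txt} staged={none}
After op 3 (modify e.txt): modified={e.txt, g.txt} staged={none}
After op 4 (modify h.txt): modified={e.txt, g.txt, h.txt} staged={none}
After op 5 (modify d.txt): modified={d.txt, e.txt, g.txt, h.txt} staged={none}
After op 6 (git add a.txt): modified={d.txt, e.txt, g.txt, h.txt} staged={none}
After op 7 (git add h.txt): modified={d.txt, e.txt, g.txt} staged={h.txt}
After op 8 (git reset h.txt): modified={d.txt, e.txt, g.txt, h.txt} staged={none}
After op 9 (git add d.txt): modified={e.txt, g.txt, h.txt} staged={d.txt}
After op 10 (git reset d.txt): modified={d.txt, e.txt, g.txt, h.txt} staged={none}
After op 11 (git add f.txt): modified={d.txt, e.txt, g.txt, h.txt} staged={none}
After op 12 (modify f.txt): modified={d.txt, e.txt, f.txt, g.txt, h.txt} staged={none}
After op 13 (modify a.txt): modified={a.txt, d.txt, e.txt, f.txt, g.txt, h.txt} staged={none}
After op 14 (modify b.txt): modified={a.txt, b.txt, d.txt, e.txt, f.txt, g.txt, h.txt} staged={none}
After op 15 (modify c.txt): modified={a.txt, b.txt, c.txt, d.txt, e.txt, f.txt, g.txt, h.txt} staged={none}
After op 16 (git add h.txt): modified={a.txt, b.txt, c.txt, d.txt, e.txt, f.txt, g.txt} staged={h.txt}
After op 17 (git add d.txt): modified={a.txt, b.txt, c.txt, e.txt, f.txt, g.txt} staged={d.txt, h.txt}
After op 18 (git reset b.txt): modified={a.txt, b.txt, c.txt, e.txt, f.txt, g.txt} staged={d.txt, h.txt}
After op 19 (git add d.txt): modified={a.txt, b.txt, c.txt, e.txt, f.txt, g.txt} staged={d.txt, h.txt}
After op 20 (git add f.txt): modified={a.txt, b.txt, c.txt, e.txt, g.txt} staged={d.txt, f.txt, h.txt}
After op 21 (modify h.txt): modified={a.txt, b.txt, c.txt, e.txt, g.txt, h.txt} staged={d.txt, f.txt, h.txt}
After op 22 (git add h.txt): modified={a.txt, b.txt, c.txt, e.txt, g.txt} staged={d.txt, f.txt, h.txt}
After op 23 (modify h.txt): modified={a.txt, b.txt, c.txt, e.txt, g.txt, h.txt} staged={d.txt, f.txt, h.txt}
After op 24 (git add f.txt): modified={a.txt, b.txt, c.txt, e.txt, g.txt, h.txt} staged={d.txt, f.txt, h.txt}
After op 25 (modify f.txt): modified={a.txt, b.txt, c.txt, e.txt, f.txt, g.txt, h.txt} staged={d.txt, f.txt, h.txt}

Answer: d.txt, f.txt, h.txt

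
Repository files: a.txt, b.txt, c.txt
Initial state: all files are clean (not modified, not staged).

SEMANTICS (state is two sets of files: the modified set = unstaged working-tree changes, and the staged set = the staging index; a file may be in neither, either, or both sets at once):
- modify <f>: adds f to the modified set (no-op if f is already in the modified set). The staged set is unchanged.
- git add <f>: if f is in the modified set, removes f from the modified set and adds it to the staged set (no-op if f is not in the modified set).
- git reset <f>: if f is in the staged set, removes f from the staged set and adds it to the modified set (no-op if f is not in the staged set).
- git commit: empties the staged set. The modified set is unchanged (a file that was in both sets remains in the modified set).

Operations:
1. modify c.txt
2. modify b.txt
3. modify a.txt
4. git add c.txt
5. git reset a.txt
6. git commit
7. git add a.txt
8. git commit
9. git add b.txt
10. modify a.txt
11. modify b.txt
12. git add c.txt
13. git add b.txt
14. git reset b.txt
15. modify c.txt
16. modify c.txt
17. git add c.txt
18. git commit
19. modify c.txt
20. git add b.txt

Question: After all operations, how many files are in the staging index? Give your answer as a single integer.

After op 1 (modify c.txt): modified={c.txt} staged={none}
After op 2 (modify b.txt): modified={b.txt, c.txt} staged={none}
After op 3 (modify a.txt): modified={a.txt, b.txt, c.txt} staged={none}
After op 4 (git add c.txt): modified={a.txt, b.txt} staged={c.txt}
After op 5 (git reset a.txt): modified={a.txt, b.txt} staged={c.txt}
After op 6 (git commit): modified={a.txt, b.txt} staged={none}
After op 7 (git add a.txt): modified={b.txt} staged={a.txt}
After op 8 (git commit): modified={b.txt} staged={none}
After op 9 (git add b.txt): modified={none} staged={b.txt}
After op 10 (modify a.txt): modified={a.txt} staged={b.txt}
After op 11 (modify b.txt): modified={a.txt, b.txt} staged={b.txt}
After op 12 (git add c.txt): modified={a.txt, b.txt} staged={b.txt}
After op 13 (git add b.txt): modified={a.txt} staged={b.txt}
After op 14 (git reset b.txt): modified={a.txt, b.txt} staged={none}
After op 15 (modify c.txt): modified={a.txt, b.txt, c.txt} staged={none}
After op 16 (modify c.txt): modified={a.txt, b.txt, c.txt} staged={none}
After op 17 (git add c.txt): modified={a.txt, b.txt} staged={c.txt}
After op 18 (git commit): modified={a.txt, b.txt} staged={none}
After op 19 (modify c.txt): modified={a.txt, b.txt, c.txt} staged={none}
After op 20 (git add b.txt): modified={a.txt, c.txt} staged={b.txt}
Final staged set: {b.txt} -> count=1

Answer: 1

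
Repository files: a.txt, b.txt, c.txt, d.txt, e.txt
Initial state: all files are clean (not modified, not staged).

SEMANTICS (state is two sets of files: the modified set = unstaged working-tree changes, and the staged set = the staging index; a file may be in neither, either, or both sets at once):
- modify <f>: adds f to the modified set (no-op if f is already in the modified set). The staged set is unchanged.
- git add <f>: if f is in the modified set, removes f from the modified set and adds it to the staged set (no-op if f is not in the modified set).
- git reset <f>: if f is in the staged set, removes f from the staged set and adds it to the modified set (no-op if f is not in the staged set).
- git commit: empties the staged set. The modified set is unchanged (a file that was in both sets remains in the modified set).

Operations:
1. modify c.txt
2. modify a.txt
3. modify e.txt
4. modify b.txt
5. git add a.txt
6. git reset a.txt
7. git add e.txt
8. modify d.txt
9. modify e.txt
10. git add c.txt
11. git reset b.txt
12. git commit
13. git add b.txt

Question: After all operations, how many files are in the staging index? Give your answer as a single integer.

After op 1 (modify c.txt): modified={c.txt} staged={none}
After op 2 (modify a.txt): modified={a.txt, c.txt} staged={none}
After op 3 (modify e.txt): modified={a.txt, c.txt, e.txt} staged={none}
After op 4 (modify b.txt): modified={a.txt, b.txt, c.txt, e.txt} staged={none}
After op 5 (git add a.txt): modified={b.txt, c.txt, e.txt} staged={a.txt}
After op 6 (git reset a.txt): modified={a.txt, b.txt, c.txt, e.txt} staged={none}
After op 7 (git add e.txt): modified={a.txt, b.txt, c.txt} staged={e.txt}
After op 8 (modify d.txt): modified={a.txt, b.txt, c.txt, d.txt} staged={e.txt}
After op 9 (modify e.txt): modified={a.txt, b.txt, c.txt, d.txt, e.txt} staged={e.txt}
After op 10 (git add c.txt): modified={a.txt, b.txt, d.txt, e.txt} staged={c.txt, e.txt}
After op 11 (git reset b.txt): modified={a.txt, b.txt, d.txt, e.txt} staged={c.txt, e.txt}
After op 12 (git commit): modified={a.txt, b.txt, d.txt, e.txt} staged={none}
After op 13 (git add b.txt): modified={a.txt, d.txt, e.txt} staged={b.txt}
Final staged set: {b.txt} -> count=1

Answer: 1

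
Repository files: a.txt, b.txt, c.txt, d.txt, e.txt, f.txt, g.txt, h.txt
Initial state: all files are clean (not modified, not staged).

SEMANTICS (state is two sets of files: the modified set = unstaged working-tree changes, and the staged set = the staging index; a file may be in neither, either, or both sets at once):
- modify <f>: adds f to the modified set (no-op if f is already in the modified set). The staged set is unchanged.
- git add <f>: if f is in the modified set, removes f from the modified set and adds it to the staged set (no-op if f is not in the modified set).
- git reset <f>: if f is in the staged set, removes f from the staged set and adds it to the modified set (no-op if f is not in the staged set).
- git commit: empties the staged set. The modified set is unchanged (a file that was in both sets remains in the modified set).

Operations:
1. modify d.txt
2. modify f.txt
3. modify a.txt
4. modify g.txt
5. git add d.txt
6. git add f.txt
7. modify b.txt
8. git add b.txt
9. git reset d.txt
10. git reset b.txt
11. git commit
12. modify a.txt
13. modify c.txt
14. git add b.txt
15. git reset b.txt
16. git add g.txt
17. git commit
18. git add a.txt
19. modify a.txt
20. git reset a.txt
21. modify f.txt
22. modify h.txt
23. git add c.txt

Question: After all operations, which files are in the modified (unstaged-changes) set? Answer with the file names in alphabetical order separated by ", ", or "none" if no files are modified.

Answer: a.txt, b.txt, d.txt, f.txt, h.txt

Derivation:
After op 1 (modify d.txt): modified={d.txt} staged={none}
After op 2 (modify f.txt): modified={d.txt, f.txt} staged={none}
After op 3 (modify a.txt): modified={a.txt, d.txt, f.txt} staged={none}
After op 4 (modify g.txt): modified={a.txt, d.txt, f.txt, g.txt} staged={none}
After op 5 (git add d.txt): modified={a.txt, f.txt, g.txt} staged={d.txt}
After op 6 (git add f.txt): modified={a.txt, g.txt} staged={d.txt, f.txt}
After op 7 (modify b.txt): modified={a.txt, b.txt, g.txt} staged={d.txt, f.txt}
After op 8 (git add b.txt): modified={a.txt, g.txt} staged={b.txt, d.txt, f.txt}
After op 9 (git reset d.txt): modified={a.txt, d.txt, g.txt} staged={b.txt, f.txt}
After op 10 (git reset b.txt): modified={a.txt, b.txt, d.txt, g.txt} staged={f.txt}
After op 11 (git commit): modified={a.txt, b.txt, d.txt, g.txt} staged={none}
After op 12 (modify a.txt): modified={a.txt, b.txt, d.txt, g.txt} staged={none}
After op 13 (modify c.txt): modified={a.txt, b.txt, c.txt, d.txt, g.txt} staged={none}
After op 14 (git add b.txt): modified={a.txt, c.txt, d.txt, g.txt} staged={b.txt}
After op 15 (git reset b.txt): modified={a.txt, b.txt, c.txt, d.txt, g.txt} staged={none}
After op 16 (git add g.txt): modified={a.txt, b.txt, c.txt, d.txt} staged={g.txt}
After op 17 (git commit): modified={a.txt, b.txt, c.txt, d.txt} staged={none}
After op 18 (git add a.txt): modified={b.txt, c.txt, d.txt} staged={a.txt}
After op 19 (modify a.txt): modified={a.txt, b.txt, c.txt, d.txt} staged={a.txt}
After op 20 (git reset a.txt): modified={a.txt, b.txt, c.txt, d.txt} staged={none}
After op 21 (modify f.txt): modified={a.txt, b.txt, c.txt, d.txt, f.txt} staged={none}
After op 22 (modify h.txt): modified={a.txt, b.txt, c.txt, d.txt, f.txt, h.txt} staged={none}
After op 23 (git add c.txt): modified={a.txt, b.txt, d.txt, f.txt, h.txt} staged={c.txt}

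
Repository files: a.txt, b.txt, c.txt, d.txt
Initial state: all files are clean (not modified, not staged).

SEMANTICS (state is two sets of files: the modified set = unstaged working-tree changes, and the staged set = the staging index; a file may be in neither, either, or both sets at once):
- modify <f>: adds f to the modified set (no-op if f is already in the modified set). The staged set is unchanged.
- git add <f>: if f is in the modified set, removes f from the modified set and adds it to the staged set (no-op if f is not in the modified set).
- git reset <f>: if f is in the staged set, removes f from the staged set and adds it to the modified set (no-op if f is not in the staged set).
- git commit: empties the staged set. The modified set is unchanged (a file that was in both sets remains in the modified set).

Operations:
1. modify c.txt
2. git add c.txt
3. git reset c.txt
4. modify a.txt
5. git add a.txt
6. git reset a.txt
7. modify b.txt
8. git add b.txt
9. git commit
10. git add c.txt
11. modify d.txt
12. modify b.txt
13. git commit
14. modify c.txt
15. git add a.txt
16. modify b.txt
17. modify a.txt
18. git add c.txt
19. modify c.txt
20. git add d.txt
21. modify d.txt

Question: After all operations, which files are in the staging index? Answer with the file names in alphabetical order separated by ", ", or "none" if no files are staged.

Answer: a.txt, c.txt, d.txt

Derivation:
After op 1 (modify c.txt): modified={c.txt} staged={none}
After op 2 (git add c.txt): modified={none} staged={c.txt}
After op 3 (git reset c.txt): modified={c.txt} staged={none}
After op 4 (modify a.txt): modified={a.txt, c.txt} staged={none}
After op 5 (git add a.txt): modified={c.txt} staged={a.txt}
After op 6 (git reset a.txt): modified={a.txt, c.txt} staged={none}
After op 7 (modify b.txt): modified={a.txt, b.txt, c.txt} staged={none}
After op 8 (git add b.txt): modified={a.txt, c.txt} staged={b.txt}
After op 9 (git commit): modified={a.txt, c.txt} staged={none}
After op 10 (git add c.txt): modified={a.txt} staged={c.txt}
After op 11 (modify d.txt): modified={a.txt, d.txt} staged={c.txt}
After op 12 (modify b.txt): modified={a.txt, b.txt, d.txt} staged={c.txt}
After op 13 (git commit): modified={a.txt, b.txt, d.txt} staged={none}
After op 14 (modify c.txt): modified={a.txt, b.txt, c.txt, d.txt} staged={none}
After op 15 (git add a.txt): modified={b.txt, c.txt, d.txt} staged={a.txt}
After op 16 (modify b.txt): modified={b.txt, c.txt, d.txt} staged={a.txt}
After op 17 (modify a.txt): modified={a.txt, b.txt, c.txt, d.txt} staged={a.txt}
After op 18 (git add c.txt): modified={a.txt, b.txt, d.txt} staged={a.txt, c.txt}
After op 19 (modify c.txt): modified={a.txt, b.txt, c.txt, d.txt} staged={a.txt, c.txt}
After op 20 (git add d.txt): modified={a.txt, b.txt, c.txt} staged={a.txt, c.txt, d.txt}
After op 21 (modify d.txt): modified={a.txt, b.txt, c.txt, d.txt} staged={a.txt, c.txt, d.txt}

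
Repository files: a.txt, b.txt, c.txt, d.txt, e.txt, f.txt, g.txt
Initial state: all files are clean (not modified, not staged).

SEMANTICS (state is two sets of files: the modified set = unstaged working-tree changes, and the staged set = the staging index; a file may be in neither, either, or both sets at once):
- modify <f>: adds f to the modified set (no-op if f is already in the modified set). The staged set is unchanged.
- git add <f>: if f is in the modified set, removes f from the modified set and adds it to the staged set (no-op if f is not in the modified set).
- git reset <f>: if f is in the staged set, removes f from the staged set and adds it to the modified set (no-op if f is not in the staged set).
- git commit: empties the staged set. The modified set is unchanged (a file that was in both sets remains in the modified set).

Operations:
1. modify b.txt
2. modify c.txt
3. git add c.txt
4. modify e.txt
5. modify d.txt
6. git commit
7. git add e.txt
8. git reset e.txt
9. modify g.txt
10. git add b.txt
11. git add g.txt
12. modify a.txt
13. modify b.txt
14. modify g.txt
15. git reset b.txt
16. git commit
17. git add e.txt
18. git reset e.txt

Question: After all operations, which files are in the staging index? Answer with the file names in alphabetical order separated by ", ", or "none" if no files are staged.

After op 1 (modify b.txt): modified={b.txt} staged={none}
After op 2 (modify c.txt): modified={b.txt, c.txt} staged={none}
After op 3 (git add c.txt): modified={b.txt} staged={c.txt}
After op 4 (modify e.txt): modified={b.txt, e.txt} staged={c.txt}
After op 5 (modify d.txt): modified={b.txt, d.txt, e.txt} staged={c.txt}
After op 6 (git commit): modified={b.txt, d.txt, e.txt} staged={none}
After op 7 (git add e.txt): modified={b.txt, d.txt} staged={e.txt}
After op 8 (git reset e.txt): modified={b.txt, d.txt, e.txt} staged={none}
After op 9 (modify g.txt): modified={b.txt, d.txt, e.txt, g.txt} staged={none}
After op 10 (git add b.txt): modified={d.txt, e.txt, g.txt} staged={b.txt}
After op 11 (git add g.txt): modified={d.txt, e.txt} staged={b.txt, g.txt}
After op 12 (modify a.txt): modified={a.txt, d.txt, e.txt} staged={b.txt, g.txt}
After op 13 (modify b.txt): modified={a.txt, b.txt, d.txt, e.txt} staged={b.txt, g.txt}
After op 14 (modify g.txt): modified={a.txt, b.txt, d.txt, e.txt, g.txt} staged={b.txt, g.txt}
After op 15 (git reset b.txt): modified={a.txt, b.txt, d.txt, e.txt, g.txt} staged={g.txt}
After op 16 (git commit): modified={a.txt, b.txt, d.txt, e.txt, g.txt} staged={none}
After op 17 (git add e.txt): modified={a.txt, b.txt, d.txt, g.txt} staged={e.txt}
After op 18 (git reset e.txt): modified={a.txt, b.txt, d.txt, e.txt, g.txt} staged={none}

Answer: none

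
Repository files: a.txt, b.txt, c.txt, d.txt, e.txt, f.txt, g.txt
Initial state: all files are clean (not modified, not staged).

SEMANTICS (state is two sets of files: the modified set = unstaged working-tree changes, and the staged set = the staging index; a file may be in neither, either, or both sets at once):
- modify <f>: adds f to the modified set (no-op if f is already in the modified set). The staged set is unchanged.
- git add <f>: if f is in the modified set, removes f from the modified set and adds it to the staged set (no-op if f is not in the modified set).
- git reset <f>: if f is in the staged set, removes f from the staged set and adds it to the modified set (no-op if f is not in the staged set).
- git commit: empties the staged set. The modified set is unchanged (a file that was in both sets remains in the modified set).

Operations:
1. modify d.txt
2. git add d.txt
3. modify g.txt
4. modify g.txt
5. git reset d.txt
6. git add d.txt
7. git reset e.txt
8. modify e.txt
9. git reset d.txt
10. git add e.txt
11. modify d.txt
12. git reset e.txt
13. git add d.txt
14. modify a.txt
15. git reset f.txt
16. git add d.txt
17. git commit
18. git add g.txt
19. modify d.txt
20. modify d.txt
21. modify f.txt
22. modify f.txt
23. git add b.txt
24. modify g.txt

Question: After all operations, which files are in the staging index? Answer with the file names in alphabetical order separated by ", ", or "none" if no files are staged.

After op 1 (modify d.txt): modified={d.txt} staged={none}
After op 2 (git add d.txt): modified={none} staged={d.txt}
After op 3 (modify g.txt): modified={g.txt} staged={d.txt}
After op 4 (modify g.txt): modified={g.txt} staged={d.txt}
After op 5 (git reset d.txt): modified={d.txt, g.txt} staged={none}
After op 6 (git add d.txt): modified={g.txt} staged={d.txt}
After op 7 (git reset e.txt): modified={g.txt} staged={d.txt}
After op 8 (modify e.txt): modified={e.txt, g.txt} staged={d.txt}
After op 9 (git reset d.txt): modified={d.txt, e.txt, g.txt} staged={none}
After op 10 (git add e.txt): modified={d.txt, g.txt} staged={e.txt}
After op 11 (modify d.txt): modified={d.txt, g.txt} staged={e.txt}
After op 12 (git reset e.txt): modified={d.txt, e.txt, g.txt} staged={none}
After op 13 (git add d.txt): modified={e.txt, g.txt} staged={d.txt}
After op 14 (modify a.txt): modified={a.txt, e.txt, g.txt} staged={d.txt}
After op 15 (git reset f.txt): modified={a.txt, e.txt, g.txt} staged={d.txt}
After op 16 (git add d.txt): modified={a.txt, e.txt, g.txt} staged={d.txt}
After op 17 (git commit): modified={a.txt, e.txt, g.txt} staged={none}
After op 18 (git add g.txt): modified={a.txt, e.txt} staged={g.txt}
After op 19 (modify d.txt): modified={a.txt, d.txt, e.txt} staged={g.txt}
After op 20 (modify d.txt): modified={a.txt, d.txt, e.txt} staged={g.txt}
After op 21 (modify f.txt): modified={a.txt, d.txt, e.txt, f.txt} staged={g.txt}
After op 22 (modify f.txt): modified={a.txt, d.txt, e.txt, f.txt} staged={g.txt}
After op 23 (git add b.txt): modified={a.txt, d.txt, e.txt, f.txt} staged={g.txt}
After op 24 (modify g.txt): modified={a.txt, d.txt, e.txt, f.txt, g.txt} staged={g.txt}

Answer: g.txt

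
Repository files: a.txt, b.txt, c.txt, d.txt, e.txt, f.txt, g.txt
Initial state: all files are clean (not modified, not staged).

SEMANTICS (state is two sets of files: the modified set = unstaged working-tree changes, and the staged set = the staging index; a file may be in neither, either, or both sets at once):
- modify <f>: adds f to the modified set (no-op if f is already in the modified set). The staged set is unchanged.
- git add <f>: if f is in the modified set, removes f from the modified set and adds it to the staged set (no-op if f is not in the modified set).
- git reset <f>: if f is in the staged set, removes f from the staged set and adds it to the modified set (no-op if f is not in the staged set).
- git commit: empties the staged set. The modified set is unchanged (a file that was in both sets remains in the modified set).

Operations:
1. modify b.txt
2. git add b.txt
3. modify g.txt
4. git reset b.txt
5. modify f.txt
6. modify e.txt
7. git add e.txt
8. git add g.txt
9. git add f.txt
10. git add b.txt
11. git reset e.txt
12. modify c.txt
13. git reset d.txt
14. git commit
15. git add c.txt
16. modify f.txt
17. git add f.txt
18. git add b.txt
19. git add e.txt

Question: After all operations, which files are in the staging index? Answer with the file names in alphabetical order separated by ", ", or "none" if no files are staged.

Answer: c.txt, e.txt, f.txt

Derivation:
After op 1 (modify b.txt): modified={b.txt} staged={none}
After op 2 (git add b.txt): modified={none} staged={b.txt}
After op 3 (modify g.txt): modified={g.txt} staged={b.txt}
After op 4 (git reset b.txt): modified={b.txt, g.txt} staged={none}
After op 5 (modify f.txt): modified={b.txt, f.txt, g.txt} staged={none}
After op 6 (modify e.txt): modified={b.txt, e.txt, f.txt, g.txt} staged={none}
After op 7 (git add e.txt): modified={b.txt, f.txt, g.txt} staged={e.txt}
After op 8 (git add g.txt): modified={b.txt, f.txt} staged={e.txt, g.txt}
After op 9 (git add f.txt): modified={b.txt} staged={e.txt, f.txt, g.txt}
After op 10 (git add b.txt): modified={none} staged={b.txt, e.txt, f.txt, g.txt}
After op 11 (git reset e.txt): modified={e.txt} staged={b.txt, f.txt, g.txt}
After op 12 (modify c.txt): modified={c.txt, e.txt} staged={b.txt, f.txt, g.txt}
After op 13 (git reset d.txt): modified={c.txt, e.txt} staged={b.txt, f.txt, g.txt}
After op 14 (git commit): modified={c.txt, e.txt} staged={none}
After op 15 (git add c.txt): modified={e.txt} staged={c.txt}
After op 16 (modify f.txt): modified={e.txt, f.txt} staged={c.txt}
After op 17 (git add f.txt): modified={e.txt} staged={c.txt, f.txt}
After op 18 (git add b.txt): modified={e.txt} staged={c.txt, f.txt}
After op 19 (git add e.txt): modified={none} staged={c.txt, e.txt, f.txt}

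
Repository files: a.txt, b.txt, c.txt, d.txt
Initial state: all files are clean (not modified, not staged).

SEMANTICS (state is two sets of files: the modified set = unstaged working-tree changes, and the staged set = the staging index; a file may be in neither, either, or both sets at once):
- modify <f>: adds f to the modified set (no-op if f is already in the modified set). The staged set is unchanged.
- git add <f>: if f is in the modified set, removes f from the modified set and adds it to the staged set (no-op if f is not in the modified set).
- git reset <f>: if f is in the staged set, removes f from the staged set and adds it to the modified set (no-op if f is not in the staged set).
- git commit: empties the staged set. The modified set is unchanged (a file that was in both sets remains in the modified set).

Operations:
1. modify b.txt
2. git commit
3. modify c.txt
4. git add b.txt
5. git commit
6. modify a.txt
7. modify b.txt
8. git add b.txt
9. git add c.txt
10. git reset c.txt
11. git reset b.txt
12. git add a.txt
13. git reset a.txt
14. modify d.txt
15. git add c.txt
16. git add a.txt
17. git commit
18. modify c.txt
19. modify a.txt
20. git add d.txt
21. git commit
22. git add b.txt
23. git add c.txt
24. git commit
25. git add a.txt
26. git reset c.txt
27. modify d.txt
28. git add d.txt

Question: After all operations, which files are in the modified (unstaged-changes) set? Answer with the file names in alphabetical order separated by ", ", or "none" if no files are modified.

After op 1 (modify b.txt): modified={b.txt} staged={none}
After op 2 (git commit): modified={b.txt} staged={none}
After op 3 (modify c.txt): modified={b.txt, c.txt} staged={none}
After op 4 (git add b.txt): modified={c.txt} staged={b.txt}
After op 5 (git commit): modified={c.txt} staged={none}
After op 6 (modify a.txt): modified={a.txt, c.txt} staged={none}
After op 7 (modify b.txt): modified={a.txt, b.txt, c.txt} staged={none}
After op 8 (git add b.txt): modified={a.txt, c.txt} staged={b.txt}
After op 9 (git add c.txt): modified={a.txt} staged={b.txt, c.txt}
After op 10 (git reset c.txt): modified={a.txt, c.txt} staged={b.txt}
After op 11 (git reset b.txt): modified={a.txt, b.txt, c.txt} staged={none}
After op 12 (git add a.txt): modified={b.txt, c.txt} staged={a.txt}
After op 13 (git reset a.txt): modified={a.txt, b.txt, c.txt} staged={none}
After op 14 (modify d.txt): modified={a.txt, b.txt, c.txt, d.txt} staged={none}
After op 15 (git add c.txt): modified={a.txt, b.txt, d.txt} staged={c.txt}
After op 16 (git add a.txt): modified={b.txt, d.txt} staged={a.txt, c.txt}
After op 17 (git commit): modified={b.txt, d.txt} staged={none}
After op 18 (modify c.txt): modified={b.txt, c.txt, d.txt} staged={none}
After op 19 (modify a.txt): modified={a.txt, b.txt, c.txt, d.txt} staged={none}
After op 20 (git add d.txt): modified={a.txt, b.txt, c.txt} staged={d.txt}
After op 21 (git commit): modified={a.txt, b.txt, c.txt} staged={none}
After op 22 (git add b.txt): modified={a.txt, c.txt} staged={b.txt}
After op 23 (git add c.txt): modified={a.txt} staged={b.txt, c.txt}
After op 24 (git commit): modified={a.txt} staged={none}
After op 25 (git add a.txt): modified={none} staged={a.txt}
After op 26 (git reset c.txt): modified={none} staged={a.txt}
After op 27 (modify d.txt): modified={d.txt} staged={a.txt}
After op 28 (git add d.txt): modified={none} staged={a.txt, d.txt}

Answer: none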